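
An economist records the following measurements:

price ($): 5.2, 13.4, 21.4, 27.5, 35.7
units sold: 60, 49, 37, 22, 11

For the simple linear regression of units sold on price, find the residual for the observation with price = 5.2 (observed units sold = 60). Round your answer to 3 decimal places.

-1.380

n = 5, Σx = 103.2, Σy = 179, Σxy = 2758.1, Σx² = 2695.3
Sxx = Σx² − (Σx)²/n = 2695.3 − 2130.048 = 565.252
Sxy = Σxy − (Σx)(Σy)/n = 2758.1 − 3694.56 = -936.46
b = Sxy/Sxx = -936.46/565.252 = -1.656712
a = ȳ − b·x̄ = 35.8 − (-1.656712)·20.64 = 69.994544
ŷ(5.2) = 69.994544 + (-1.656712)·5.2 = 61.379640
residual = y − ŷ = 60 − 61.379640 = -1.379640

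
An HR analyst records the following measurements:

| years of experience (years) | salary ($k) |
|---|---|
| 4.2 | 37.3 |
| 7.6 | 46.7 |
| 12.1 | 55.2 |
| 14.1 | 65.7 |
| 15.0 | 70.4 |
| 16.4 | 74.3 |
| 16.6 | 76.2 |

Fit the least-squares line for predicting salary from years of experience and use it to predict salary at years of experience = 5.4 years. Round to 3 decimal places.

39.483

n = 7, Σx = 86, Σy = 425.8, Σxy = 5645.31, Σx² = 1190.14
Sxx = Σx² − (Σx)²/n = 1190.14 − 1056.571429 = 133.568571
Sxy = Σxy − (Σx)(Σy)/n = 5645.31 − 5231.257143 = 414.052857
b = Sxy/Sxx = 414.052857/133.568571 = 3.099927
a = ȳ − b·x̄ = 60.828571 − 3.099927·12.285714 = 22.743751
ŷ(5.4) = a + b·5.4 = 22.743751 + 3.099927·5.4 = 39.483358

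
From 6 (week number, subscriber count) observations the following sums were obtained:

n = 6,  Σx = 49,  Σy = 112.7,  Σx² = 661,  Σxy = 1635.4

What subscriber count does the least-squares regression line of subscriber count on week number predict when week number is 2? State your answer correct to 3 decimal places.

Sxx = Σx² − (Σx)²/n = 661 − 400.166667 = 260.833333
Sxy = Σxy − (Σx)(Σy)/n = 1635.4 − 920.383333 = 715.016667
b = Sxy/Sxx = 715.016667/260.833333 = 2.741278
a = ȳ − b·x̄ = 18.783333 − 2.741278·8.166667 = -3.603770
ŷ(2) = a + b·2 = -3.603770 + 2.741278·2 = 1.878786

1.879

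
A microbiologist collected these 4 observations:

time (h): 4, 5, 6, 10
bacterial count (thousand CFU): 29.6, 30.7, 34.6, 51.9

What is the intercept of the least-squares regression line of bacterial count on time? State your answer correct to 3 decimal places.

n = 4, Σx = 25, Σy = 146.8, Σxy = 998.5, Σx² = 177
Sxx = Σx² − (Σx)²/n = 177 − 156.25 = 20.75
Sxy = Σxy − (Σx)(Σy)/n = 998.5 − 917.5 = 81
b = Sxy/Sxx = 81/20.75 = 3.903614
a = ȳ − b·x̄ = 36.7 − 3.903614·6.25 = 12.302410

12.302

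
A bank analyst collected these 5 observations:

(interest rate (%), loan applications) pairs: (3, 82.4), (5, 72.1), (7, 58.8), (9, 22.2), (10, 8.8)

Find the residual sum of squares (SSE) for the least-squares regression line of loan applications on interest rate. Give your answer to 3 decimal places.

n = 5, Σx = 34, Σy = 244.3, Σxy = 1307.1, Σx² = 264, Σy² = 16015.89
Sxx = Σx² − (Σx)²/n = 264 − 231.2 = 32.8
Sxy = Σxy − (Σx)(Σy)/n = 1307.1 − 1661.24 = -354.14
Syy = Σy² − (Σy)²/n = 16015.89 − 11936.498 = 4079.392
b = Sxy/Sxx = -354.14/32.8 = -10.796951
SSE = Syy − b·Sxy = 4079.392 − (-10.796951)·(-354.14) = 255.759695

255.760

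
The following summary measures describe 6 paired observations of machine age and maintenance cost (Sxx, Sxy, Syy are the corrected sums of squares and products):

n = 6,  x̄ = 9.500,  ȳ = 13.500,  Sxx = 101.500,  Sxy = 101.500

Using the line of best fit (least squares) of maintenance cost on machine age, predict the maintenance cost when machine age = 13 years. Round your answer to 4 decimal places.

b = Sxy/Sxx = 101.5/101.5 = 1
a = ȳ − b·x̄ = 13.5 − 1·9.5 = 4
ŷ(13) = a + b·13 = 4 + 1·13 = 17

17.0000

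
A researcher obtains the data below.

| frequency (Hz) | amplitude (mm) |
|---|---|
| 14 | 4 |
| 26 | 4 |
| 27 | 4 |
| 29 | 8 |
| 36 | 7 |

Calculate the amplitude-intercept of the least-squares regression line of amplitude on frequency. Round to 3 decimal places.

1.313

n = 5, Σx = 132, Σy = 27, Σxy = 752, Σx² = 3738
Sxx = Σx² − (Σx)²/n = 3738 − 3484.8 = 253.2
Sxy = Σxy − (Σx)(Σy)/n = 752 − 712.8 = 39.2
b = Sxy/Sxx = 39.2/253.2 = 0.154818
a = ȳ − b·x̄ = 5.4 − 0.154818·26.4 = 1.312796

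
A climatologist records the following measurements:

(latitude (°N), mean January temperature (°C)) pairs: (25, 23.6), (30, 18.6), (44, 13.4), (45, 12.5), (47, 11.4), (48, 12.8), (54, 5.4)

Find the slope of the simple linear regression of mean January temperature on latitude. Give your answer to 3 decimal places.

n = 7, Σx = 293, Σy = 97.7, Σxy = 3741.9, Σx² = 12915
Sxx = Σx² − (Σx)²/n = 12915 − 12264.142857 = 650.857143
Sxy = Σxy − (Σx)(Σy)/n = 3741.9 − 4089.442857 = -347.542857
b = Sxy/Sxx = -347.542857/650.857143 = -0.533977

-0.534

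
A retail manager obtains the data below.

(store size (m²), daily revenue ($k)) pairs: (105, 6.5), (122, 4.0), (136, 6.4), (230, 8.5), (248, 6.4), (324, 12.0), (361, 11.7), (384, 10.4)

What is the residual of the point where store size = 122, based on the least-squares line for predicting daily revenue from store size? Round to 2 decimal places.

n = 8, Σx = 1910, Σy = 65.9, Σxy = 17688.4, Σx² = 541562
Sxx = Σx² − (Σx)²/n = 541562 − 456012.5 = 85549.5
Sxy = Σxy − (Σx)(Σy)/n = 17688.4 − 15733.625 = 1954.775
b = Sxy/Sxx = 1954.775/85549.5 = 0.022850
a = ȳ − b·x̄ = 8.2375 − 0.022850·238.75 = 2.782149
ŷ(122) = 2.782149 + 0.022850·122 = 5.569805
residual = y − ŷ = 4.0 − 5.569805 = -1.569805

-1.57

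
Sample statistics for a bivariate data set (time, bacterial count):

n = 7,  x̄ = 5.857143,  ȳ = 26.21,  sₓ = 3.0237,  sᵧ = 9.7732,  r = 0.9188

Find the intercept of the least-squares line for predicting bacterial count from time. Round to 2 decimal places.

b = r · sᵧ/sₓ = 0.9188 · 9.7732/3.0237 = 2.969744
a = ȳ − b·x̄ = 26.21 − 2.969744·5.857143 = 8.815782

8.82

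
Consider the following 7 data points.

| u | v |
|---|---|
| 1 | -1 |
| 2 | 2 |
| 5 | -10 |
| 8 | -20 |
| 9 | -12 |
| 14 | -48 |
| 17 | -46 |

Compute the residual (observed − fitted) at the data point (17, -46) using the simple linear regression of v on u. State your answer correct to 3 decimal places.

2.536

n = 7, Σx = 56, Σy = -135, Σxy = -1769, Σx² = 660
Sxx = Σx² − (Σx)²/n = 660 − 448 = 212
Sxy = Σxy − (Σx)(Σy)/n = -1769 − (-1080) = -689
b = Sxy/Sxx = -689/212 = -3.25
a = ȳ − b·x̄ = -19.285714 − (-3.25)·8 = 6.714286
ŷ(17) = 6.714286 + (-3.25)·17 = -48.535714
residual = y − ŷ = -46 − (-48.535714) = 2.535714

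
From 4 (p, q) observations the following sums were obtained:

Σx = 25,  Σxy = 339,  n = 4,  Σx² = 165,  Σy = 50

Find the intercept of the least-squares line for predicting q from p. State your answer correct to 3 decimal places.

-6.429

Sxx = Σx² − (Σx)²/n = 165 − 156.25 = 8.75
Sxy = Σxy − (Σx)(Σy)/n = 339 − 312.5 = 26.5
b = Sxy/Sxx = 26.5/8.75 = 3.028571
a = ȳ − b·x̄ = 12.5 − 3.028571·6.25 = -6.428571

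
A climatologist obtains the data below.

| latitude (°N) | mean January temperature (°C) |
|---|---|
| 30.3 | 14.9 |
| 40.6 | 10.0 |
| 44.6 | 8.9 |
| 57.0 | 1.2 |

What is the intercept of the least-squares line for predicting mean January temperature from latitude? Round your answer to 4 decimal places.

30.7598

n = 4, Σx = 172.5, Σy = 35, Σxy = 1322.81, Σx² = 7804.61
Sxx = Σx² − (Σx)²/n = 7804.61 − 7439.0625 = 365.5475
Sxy = Σxy − (Σx)(Σy)/n = 1322.81 − 1509.375 = -186.565
b = Sxy/Sxx = -186.565/365.5475 = -0.510371
a = ȳ − b·x̄ = 8.75 − (-0.510371)·43.125 = 30.759768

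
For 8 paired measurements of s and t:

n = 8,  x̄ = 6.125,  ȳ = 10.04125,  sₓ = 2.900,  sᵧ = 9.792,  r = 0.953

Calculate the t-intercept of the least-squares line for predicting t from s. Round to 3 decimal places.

b = r · sᵧ/sₓ = 0.953 · 9.792/2.9 = 3.217854
a = ȳ − b·x̄ = 10.04125 − 3.217854·6.125 = -9.668104

-9.668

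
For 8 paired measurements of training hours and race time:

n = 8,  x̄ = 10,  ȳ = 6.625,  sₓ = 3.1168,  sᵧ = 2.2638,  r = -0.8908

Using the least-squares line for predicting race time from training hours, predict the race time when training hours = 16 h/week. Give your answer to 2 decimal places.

2.74

b = r · sᵧ/sₓ = -0.8908 · 2.2638/3.1168 = -0.647008
a = ȳ − b·x̄ = 6.625 − (-0.647008)·10 = 13.095075
ŷ(16) = a + b·16 = 13.095075 + (-0.647008)·16 = 2.742955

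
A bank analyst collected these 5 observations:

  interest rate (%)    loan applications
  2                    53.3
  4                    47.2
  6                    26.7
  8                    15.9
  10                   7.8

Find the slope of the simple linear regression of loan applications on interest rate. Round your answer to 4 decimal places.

-6.1150

n = 5, Σx = 30, Σy = 150.9, Σxy = 660.8, Σx² = 220
Sxx = Σx² − (Σx)²/n = 220 − 180 = 40
Sxy = Σxy − (Σx)(Σy)/n = 660.8 − 905.4 = -244.6
b = Sxy/Sxx = -244.6/40 = -6.115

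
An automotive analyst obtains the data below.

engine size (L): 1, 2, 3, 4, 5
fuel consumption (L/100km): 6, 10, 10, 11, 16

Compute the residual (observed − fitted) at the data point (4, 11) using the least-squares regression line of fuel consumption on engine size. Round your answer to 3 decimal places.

n = 5, Σx = 15, Σy = 53, Σxy = 180, Σx² = 55
Sxx = Σx² − (Σx)²/n = 55 − 45 = 10
Sxy = Σxy − (Σx)(Σy)/n = 180 − 159 = 21
b = Sxy/Sxx = 21/10 = 2.1
a = ȳ − b·x̄ = 10.6 − 2.1·3 = 4.3
ŷ(4) = 4.3 + 2.1·4 = 12.7
residual = y − ŷ = 11 − 12.7 = -1.7

-1.700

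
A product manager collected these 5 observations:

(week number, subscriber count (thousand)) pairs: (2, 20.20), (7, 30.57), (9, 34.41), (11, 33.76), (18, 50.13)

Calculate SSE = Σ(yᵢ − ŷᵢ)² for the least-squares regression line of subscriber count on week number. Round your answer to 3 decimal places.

12.266

n = 5, Σx = 47, Σy = 169.07, Σxy = 1837.78, Σx² = 579, Σy² = 6179.3675
Sxx = Σx² − (Σx)²/n = 579 − 441.8 = 137.2
Sxy = Σxy − (Σx)(Σy)/n = 1837.78 − 1589.258 = 248.522
Syy = Σy² − (Σy)²/n = 6179.3675 − 5716.93298 = 462.43452
b = Sxy/Sxx = 248.522/137.2 = 1.811385
SSE = Syy − b·Sxy = 462.43452 − 1.811385·248.522 = 12.265537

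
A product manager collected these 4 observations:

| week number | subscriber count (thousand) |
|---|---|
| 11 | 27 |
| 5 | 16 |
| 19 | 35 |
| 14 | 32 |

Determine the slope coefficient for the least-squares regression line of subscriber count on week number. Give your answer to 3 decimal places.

1.387

n = 4, Σx = 49, Σy = 110, Σxy = 1490, Σx² = 703
Sxx = Σx² − (Σx)²/n = 703 − 600.25 = 102.75
Sxy = Σxy − (Σx)(Σy)/n = 1490 − 1347.5 = 142.5
b = Sxy/Sxx = 142.5/102.75 = 1.386861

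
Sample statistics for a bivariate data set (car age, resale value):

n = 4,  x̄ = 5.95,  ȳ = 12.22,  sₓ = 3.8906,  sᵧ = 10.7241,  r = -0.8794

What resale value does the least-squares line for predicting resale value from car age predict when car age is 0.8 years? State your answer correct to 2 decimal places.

b = r · sᵧ/sₓ = -0.8794 · 10.7241/3.8906 = -2.423989
a = ȳ − b·x̄ = 12.22 − (-2.423989)·5.95 = 26.642738
ŷ(0.8) = a + b·0.8 = 26.642738 + (-2.423989)·0.8 = 24.703546

24.70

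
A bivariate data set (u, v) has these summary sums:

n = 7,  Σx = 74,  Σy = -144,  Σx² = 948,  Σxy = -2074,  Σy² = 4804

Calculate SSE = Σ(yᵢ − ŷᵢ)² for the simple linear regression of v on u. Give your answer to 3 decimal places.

4.886

Sxx = Σx² − (Σx)²/n = 948 − 782.285714 = 165.714286
Sxy = Σxy − (Σx)(Σy)/n = -2074 − (-1522.285714) = -551.714286
Syy = Σy² − (Σy)²/n = 4804 − 2962.285714 = 1841.714286
b = Sxy/Sxx = -551.714286/165.714286 = -3.329310
SSE = Syy − b·Sxy = 1841.714286 − (-3.329310)·(-551.714286) = 4.886207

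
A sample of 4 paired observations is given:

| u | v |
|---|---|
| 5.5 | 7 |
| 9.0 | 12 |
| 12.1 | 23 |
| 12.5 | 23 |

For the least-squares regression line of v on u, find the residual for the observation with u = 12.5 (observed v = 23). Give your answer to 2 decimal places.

0.14

n = 4, Σx = 39.1, Σy = 65, Σxy = 712.3, Σx² = 413.91
Sxx = Σx² − (Σx)²/n = 413.91 − 382.2025 = 31.7075
Sxy = Σxy − (Σx)(Σy)/n = 712.3 − 635.375 = 76.925
b = Sxy/Sxx = 76.925/31.7075 = 2.426082
a = ȳ − b·x̄ = 16.25 − 2.426082·9.775 = -7.464953
ŷ(12.5) = -7.464953 + 2.426082·12.5 = 22.861074
residual = y − ŷ = 23 − 22.861074 = 0.138926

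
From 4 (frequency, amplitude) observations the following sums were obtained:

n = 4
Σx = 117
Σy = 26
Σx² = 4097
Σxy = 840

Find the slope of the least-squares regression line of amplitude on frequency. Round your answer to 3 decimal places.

0.118

Sxx = Σx² − (Σx)²/n = 4097 − 3422.25 = 674.75
Sxy = Σxy − (Σx)(Σy)/n = 840 − 760.5 = 79.5
b = Sxy/Sxx = 79.5/674.75 = 0.117821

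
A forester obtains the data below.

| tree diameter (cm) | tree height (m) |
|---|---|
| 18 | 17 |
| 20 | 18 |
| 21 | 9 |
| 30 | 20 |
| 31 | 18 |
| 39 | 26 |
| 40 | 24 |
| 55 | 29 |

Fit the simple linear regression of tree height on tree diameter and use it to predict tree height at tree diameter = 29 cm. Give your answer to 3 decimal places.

n = 8, Σx = 254, Σy = 161, Σxy = 5582, Σx² = 9172
Sxx = Σx² − (Σx)²/n = 9172 − 8064.5 = 1107.5
Sxy = Σxy − (Σx)(Σy)/n = 5582 − 5111.75 = 470.25
b = Sxy/Sxx = 470.25/1107.5 = 0.424605
a = ȳ − b·x̄ = 20.125 − 0.424605·31.75 = 6.643792
ŷ(29) = a + b·29 = 6.643792 + 0.424605·29 = 18.957336

18.957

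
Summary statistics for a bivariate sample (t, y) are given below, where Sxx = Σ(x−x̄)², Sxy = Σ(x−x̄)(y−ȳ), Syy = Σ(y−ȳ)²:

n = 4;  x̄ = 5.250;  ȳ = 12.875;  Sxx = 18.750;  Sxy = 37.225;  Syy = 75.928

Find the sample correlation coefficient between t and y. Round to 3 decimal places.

0.987

r = Sxy/√(Sxx·Syy) = 37.225/√(1423.65) = 37.225/37.731287 = 0.986582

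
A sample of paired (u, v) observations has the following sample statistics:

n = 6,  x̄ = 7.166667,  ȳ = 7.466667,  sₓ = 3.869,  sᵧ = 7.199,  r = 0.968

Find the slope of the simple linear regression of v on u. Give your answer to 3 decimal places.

b = r · sᵧ/sₓ = 0.968 · 7.199/3.869 = 1.801146

1.801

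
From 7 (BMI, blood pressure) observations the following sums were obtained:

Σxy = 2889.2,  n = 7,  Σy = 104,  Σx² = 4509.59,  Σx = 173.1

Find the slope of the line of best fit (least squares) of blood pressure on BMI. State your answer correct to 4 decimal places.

Sxx = Σx² − (Σx)²/n = 4509.59 − 4280.515714 = 229.074286
Sxy = Σxy − (Σx)(Σy)/n = 2889.2 − 2571.771429 = 317.428571
b = Sxy/Sxx = 317.428571/229.074286 = 1.385701

1.3857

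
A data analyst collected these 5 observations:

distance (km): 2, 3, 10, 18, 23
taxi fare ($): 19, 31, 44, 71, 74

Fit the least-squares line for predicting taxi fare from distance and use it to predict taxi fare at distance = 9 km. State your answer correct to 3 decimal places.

n = 5, Σx = 56, Σy = 239, Σxy = 3551, Σx² = 966
Sxx = Σx² − (Σx)²/n = 966 − 627.2 = 338.8
Sxy = Σxy − (Σx)(Σy)/n = 3551 − 2676.8 = 874.2
b = Sxy/Sxx = 874.2/338.8 = 2.580283
a = ȳ − b·x̄ = 47.8 − 2.580283·11.2 = 18.900826
ŷ(9) = a + b·9 = 18.900826 + 2.580283·9 = 42.123377

42.123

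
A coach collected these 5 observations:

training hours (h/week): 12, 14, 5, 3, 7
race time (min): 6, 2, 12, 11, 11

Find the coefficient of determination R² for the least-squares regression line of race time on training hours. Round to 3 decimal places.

n = 5, Σx = 41, Σy = 42, Σxy = 270, Σx² = 423, Σy² = 426
Sxx = Σx² − (Σx)²/n = 423 − 336.2 = 86.8
Sxy = Σxy − (Σx)(Σy)/n = 270 − 344.4 = -74.4
Syy = Σy² − (Σy)²/n = 426 − 352.8 = 73.2
R² = Sxy²/(Sxx·Syy) = (-74.4)²/(86.8·73.2) = 0.871194

0.871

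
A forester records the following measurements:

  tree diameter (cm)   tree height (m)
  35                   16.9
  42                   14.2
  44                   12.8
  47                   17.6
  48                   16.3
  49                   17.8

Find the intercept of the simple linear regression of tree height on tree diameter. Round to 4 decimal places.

n = 6, Σx = 265, Σy = 95.6, Σxy = 4232.9, Σx² = 11839
Sxx = Σx² − (Σx)²/n = 11839 − 11704.166667 = 134.833333
Sxy = Σxy − (Σx)(Σy)/n = 4232.9 − 4222.333333 = 10.566667
b = Sxy/Sxx = 10.566667/134.833333 = 0.078368
a = ȳ − b·x̄ = 15.933333 − 0.078368·44.166667 = 12.472064

12.4721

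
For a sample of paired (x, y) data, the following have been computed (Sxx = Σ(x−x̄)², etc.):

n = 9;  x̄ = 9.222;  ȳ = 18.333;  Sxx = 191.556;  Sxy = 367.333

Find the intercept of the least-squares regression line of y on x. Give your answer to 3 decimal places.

b = Sxy/Sxx = 367.333/191.556 = 1.917627
a = ȳ − b·x̄ = 18.333 − 1.917627·9.222 = 0.648642

0.649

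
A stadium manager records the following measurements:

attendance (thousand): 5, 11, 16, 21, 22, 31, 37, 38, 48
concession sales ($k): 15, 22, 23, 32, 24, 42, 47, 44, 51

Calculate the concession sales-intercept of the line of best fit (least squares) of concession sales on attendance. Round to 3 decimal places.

10.558

n = 9, Σx = 229, Σy = 300, Σxy = 9046, Σx² = 7405
Sxx = Σx² − (Σx)²/n = 7405 − 5826.777778 = 1578.222222
Sxy = Σxy − (Σx)(Σy)/n = 9046 − 7633.333333 = 1412.666667
b = Sxy/Sxx = 1412.666667/1578.222222 = 0.895100
a = ȳ − b·x̄ = 33.333333 − 0.895100·25.444444 = 10.558012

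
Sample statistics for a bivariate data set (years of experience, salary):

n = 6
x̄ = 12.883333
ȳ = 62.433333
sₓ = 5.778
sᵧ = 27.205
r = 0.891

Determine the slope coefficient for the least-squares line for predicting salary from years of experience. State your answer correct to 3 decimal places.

b = r · sᵧ/sₓ = 0.891 · 27.205/5.778 = 4.195164

4.195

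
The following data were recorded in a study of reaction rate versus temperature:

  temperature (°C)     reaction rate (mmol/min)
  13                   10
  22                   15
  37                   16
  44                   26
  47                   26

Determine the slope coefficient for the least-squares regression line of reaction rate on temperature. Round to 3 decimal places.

0.453

n = 5, Σx = 163, Σy = 93, Σxy = 3418, Σx² = 6167
Sxx = Σx² − (Σx)²/n = 6167 − 5313.8 = 853.2
Sxy = Σxy − (Σx)(Σy)/n = 3418 − 3031.8 = 386.2
b = Sxy/Sxx = 386.2/853.2 = 0.452649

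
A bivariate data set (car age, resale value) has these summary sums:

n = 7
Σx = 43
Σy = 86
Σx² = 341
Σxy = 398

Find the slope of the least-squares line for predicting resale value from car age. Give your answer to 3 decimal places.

-1.695

Sxx = Σx² − (Σx)²/n = 341 − 264.142857 = 76.857143
Sxy = Σxy − (Σx)(Σy)/n = 398 − 528.285714 = -130.285714
b = Sxy/Sxx = -130.285714/76.857143 = -1.695167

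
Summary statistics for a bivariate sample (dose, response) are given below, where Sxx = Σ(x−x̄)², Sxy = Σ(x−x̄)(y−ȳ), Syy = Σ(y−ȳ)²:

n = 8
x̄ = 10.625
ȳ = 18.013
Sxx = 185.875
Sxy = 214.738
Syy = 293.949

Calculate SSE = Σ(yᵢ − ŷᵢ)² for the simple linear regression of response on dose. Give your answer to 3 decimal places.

45.866

b = Sxy/Sxx = 214.738/185.875 = 1.155282
SSE = Syy − b·Sxy = 293.949 − 1.155282·214.738 = 45.866102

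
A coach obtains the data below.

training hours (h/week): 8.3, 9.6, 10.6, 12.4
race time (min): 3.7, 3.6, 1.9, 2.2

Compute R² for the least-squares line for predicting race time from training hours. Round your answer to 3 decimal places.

0.642

n = 4, Σx = 40.9, Σy = 11.4, Σxy = 112.69, Σx² = 427.17, Σy² = 35.1
Sxx = Σx² − (Σx)²/n = 427.17 − 418.2025 = 8.9675
Sxy = Σxy − (Σx)(Σy)/n = 112.69 − 116.565 = -3.875
Syy = Σy² − (Σy)²/n = 35.1 − 32.49 = 2.61
R² = Sxy²/(Sxx·Syy) = (-3.875)²/(8.9675·2.61) = 0.641551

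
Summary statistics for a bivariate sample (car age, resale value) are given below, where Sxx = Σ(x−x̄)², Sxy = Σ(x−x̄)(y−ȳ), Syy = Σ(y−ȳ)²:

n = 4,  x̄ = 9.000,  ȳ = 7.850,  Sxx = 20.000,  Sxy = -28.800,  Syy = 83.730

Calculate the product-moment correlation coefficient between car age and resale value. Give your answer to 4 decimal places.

r = Sxy/√(Sxx·Syy) = -28.8/√(1674.6) = -28.8/40.921877 = -0.703780

-0.7038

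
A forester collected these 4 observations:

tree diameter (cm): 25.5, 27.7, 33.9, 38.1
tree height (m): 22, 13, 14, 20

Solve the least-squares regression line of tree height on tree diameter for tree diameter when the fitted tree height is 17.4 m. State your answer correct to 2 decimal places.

n = 4, Σx = 125.2, Σy = 69, Σxy = 2157.7, Σx² = 4018.36
Sxx = Σx² − (Σx)²/n = 4018.36 − 3918.76 = 99.6
Sxy = Σxy − (Σx)(Σy)/n = 2157.7 − 2159.7 = -2
b = Sxy/Sxx = -2/99.6 = -0.020080
a = ȳ − b·x̄ = 17.25 − (-0.020080)·31.3 = 17.878514
Set a + b·x = 17.4: x = (17.4 − 17.878514) / (-0.020080) = 23.83

23.83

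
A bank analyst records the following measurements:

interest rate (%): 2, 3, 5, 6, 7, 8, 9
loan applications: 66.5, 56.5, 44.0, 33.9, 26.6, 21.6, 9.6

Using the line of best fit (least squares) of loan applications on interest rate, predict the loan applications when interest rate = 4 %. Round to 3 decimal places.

50.304

n = 7, Σx = 40, Σy = 258.7, Σxy = 1171.3, Σx² = 268
Sxx = Σx² − (Σx)²/n = 268 − 228.571429 = 39.428571
Sxy = Σxy − (Σx)(Σy)/n = 1171.3 − 1478.285714 = -306.985714
b = Sxy/Sxx = -306.985714/39.428571 = -7.785870
a = ȳ − b·x̄ = 36.957143 − (-7.785870)·5.714286 = 81.447826
ŷ(4) = a + b·4 = 81.447826 + (-7.785870)·4 = 50.304348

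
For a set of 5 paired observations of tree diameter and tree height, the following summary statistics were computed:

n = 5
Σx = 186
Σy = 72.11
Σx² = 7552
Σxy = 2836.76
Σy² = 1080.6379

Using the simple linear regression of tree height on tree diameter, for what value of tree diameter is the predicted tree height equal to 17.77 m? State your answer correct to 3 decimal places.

Sxx = Σx² − (Σx)²/n = 7552 − 6919.2 = 632.8
Sxy = Σxy − (Σx)(Σy)/n = 2836.76 − 2682.492 = 154.268
b = Sxy/Sxx = 154.268/632.8 = 0.243786
a = ȳ − b·x̄ = 14.422 − 0.243786·37.2 = 5.353148
Set a + b·x = 17.77: x = (17.77 − 5.353148) / 0.243786 = 50.933337

50.933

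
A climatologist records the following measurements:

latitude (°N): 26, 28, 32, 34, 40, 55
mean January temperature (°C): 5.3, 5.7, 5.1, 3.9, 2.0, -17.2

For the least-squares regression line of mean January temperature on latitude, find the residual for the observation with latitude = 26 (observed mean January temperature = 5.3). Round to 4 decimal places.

n = 6, Σx = 215, Σy = 4.8, Σxy = -272.8, Σx² = 8265
Sxx = Σx² − (Σx)²/n = 8265 − 7704.166667 = 560.833333
Sxy = Σxy − (Σx)(Σy)/n = -272.8 − 172 = -444.8
b = Sxy/Sxx = -444.8/560.833333 = -0.793105
a = ȳ − b·x̄ = 0.8 − (-0.793105)·35.833333 = 29.219614
ŷ(26) = 29.219614 + (-0.793105)·26 = 8.598871
residual = y − ŷ = 5.3 − 8.598871 = -3.298871

-3.2989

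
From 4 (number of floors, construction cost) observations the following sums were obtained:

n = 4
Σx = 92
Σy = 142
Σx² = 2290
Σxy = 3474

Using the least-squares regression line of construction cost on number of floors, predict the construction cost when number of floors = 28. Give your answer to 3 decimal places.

Sxx = Σx² − (Σx)²/n = 2290 − 2116 = 174
Sxy = Σxy − (Σx)(Σy)/n = 3474 − 3266 = 208
b = Sxy/Sxx = 208/174 = 1.195402
a = ȳ − b·x̄ = 35.5 − 1.195402·23 = 8.005747
ŷ(28) = a + b·28 = 8.005747 + 1.195402·28 = 41.477011

41.477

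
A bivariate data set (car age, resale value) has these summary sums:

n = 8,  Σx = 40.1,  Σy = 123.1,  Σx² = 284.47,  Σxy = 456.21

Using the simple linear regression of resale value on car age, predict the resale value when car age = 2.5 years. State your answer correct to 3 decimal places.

Sxx = Σx² − (Σx)²/n = 284.47 − 201.00125 = 83.46875
Sxy = Σxy − (Σx)(Σy)/n = 456.21 − 617.03875 = -160.82875
b = Sxy/Sxx = -160.82875/83.46875 = -1.926814
a = ȳ − b·x̄ = 15.3875 − (-1.926814)·5.0125 = 25.045655
ŷ(2.5) = a + b·2.5 = 25.045655 + (-1.926814)·2.5 = 20.228620

20.229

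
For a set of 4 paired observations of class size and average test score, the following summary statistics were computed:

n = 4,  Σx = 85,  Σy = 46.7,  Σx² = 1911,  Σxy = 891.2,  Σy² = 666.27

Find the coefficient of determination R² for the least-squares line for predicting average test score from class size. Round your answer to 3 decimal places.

0.807

Sxx = Σx² − (Σx)²/n = 1911 − 1806.25 = 104.75
Sxy = Σxy − (Σx)(Σy)/n = 891.2 − 992.375 = -101.175
Syy = Σy² − (Σy)²/n = 666.27 − 545.2225 = 121.0475
R² = Sxy²/(Sxx·Syy) = (-101.175)²/(104.75·121.0475) = 0.807303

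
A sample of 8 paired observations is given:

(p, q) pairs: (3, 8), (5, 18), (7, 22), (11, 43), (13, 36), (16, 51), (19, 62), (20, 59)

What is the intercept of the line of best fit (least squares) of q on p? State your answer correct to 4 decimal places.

n = 8, Σx = 94, Σy = 299, Σxy = 4383, Σx² = 1390
Sxx = Σx² − (Σx)²/n = 1390 − 1104.5 = 285.5
Sxy = Σxy − (Σx)(Σy)/n = 4383 − 3513.25 = 869.75
b = Sxy/Sxx = 869.75/285.5 = 3.046410
a = ȳ − b·x̄ = 37.375 − 3.046410·11.75 = 1.579685

1.5797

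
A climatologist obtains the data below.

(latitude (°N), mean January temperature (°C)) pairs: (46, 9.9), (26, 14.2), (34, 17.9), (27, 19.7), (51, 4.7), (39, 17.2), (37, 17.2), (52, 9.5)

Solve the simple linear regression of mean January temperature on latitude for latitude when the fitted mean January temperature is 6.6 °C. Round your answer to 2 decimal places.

n = 8, Σx = 312, Σy = 110.3, Σxy = 4006, Σx² = 12872
Sxx = Σx² − (Σx)²/n = 12872 − 12168 = 704
Sxy = Σxy − (Σx)(Σy)/n = 4006 − 4301.7 = -295.7
b = Sxy/Sxx = -295.7/704 = -0.420028
a = ȳ − b·x̄ = 13.7875 − (-0.420028)·39 = 30.168608
Set a + b·x = 6.6: x = (6.6 − 30.168608) / (-0.420028) = 56.111938

56.11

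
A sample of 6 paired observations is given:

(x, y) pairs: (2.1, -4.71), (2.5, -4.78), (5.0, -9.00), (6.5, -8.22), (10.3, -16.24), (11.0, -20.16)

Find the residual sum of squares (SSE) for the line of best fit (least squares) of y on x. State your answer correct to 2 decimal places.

13.00

n = 6, Σx = 37.4, Σy = -63.11, Σxy = -509.303, Σx² = 305, Σy² = 863.7641
Sxx = Σx² − (Σx)²/n = 305 − 233.126667 = 71.873333
Sxy = Σxy − (Σx)(Σy)/n = -509.303 − (-393.385667) = -115.917333
Syy = Σy² − (Σy)²/n = 863.7641 − 663.812017 = 199.952083
b = Sxy/Sxx = -115.917333/71.873333 = -1.612800
SSE = Syy − b·Sxy = 199.952083 − (-1.612800)·(-115.917333) = 13.000574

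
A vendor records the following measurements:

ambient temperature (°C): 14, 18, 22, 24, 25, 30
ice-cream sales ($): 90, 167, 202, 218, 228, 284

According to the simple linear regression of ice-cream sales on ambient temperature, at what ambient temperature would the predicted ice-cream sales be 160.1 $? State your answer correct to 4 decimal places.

n = 6, Σx = 133, Σy = 1189, Σxy = 28162, Σx² = 3105
Sxx = Σx² − (Σx)²/n = 3105 − 2948.166667 = 156.833333
Sxy = Σxy − (Σx)(Σy)/n = 28162 − 26356.166667 = 1805.833333
b = Sxy/Sxx = 1805.833333/156.833333 = 11.514346
a = ȳ − b·x̄ = 198.166667 − 11.514346·22.166667 = -57.068013
Set a + b·x = 160.1: x = (160.1 − (-57.068013)) / 11.514346 = 18.860646

18.8606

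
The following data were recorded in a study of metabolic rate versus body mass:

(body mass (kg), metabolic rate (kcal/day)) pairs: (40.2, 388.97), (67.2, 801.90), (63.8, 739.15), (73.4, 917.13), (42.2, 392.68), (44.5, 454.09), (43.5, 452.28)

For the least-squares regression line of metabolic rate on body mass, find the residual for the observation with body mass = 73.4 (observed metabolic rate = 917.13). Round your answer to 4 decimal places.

n = 7, Σx = 374.8, Σy = 4146.2, Σxy = 240451.667, Σx² = 21243.22
Sxx = Σx² − (Σx)²/n = 21243.22 − 20067.862857 = 1175.357143
Sxy = Σxy − (Σx)(Σy)/n = 240451.667 − 221999.394286 = 18452.272714
b = Sxy/Sxx = 18452.272714/1175.357143 = 15.699290
a = ȳ − b·x̄ = 592.314286 − 15.699290·53.542857 = -248.270559
ŷ(73.4) = -248.270559 + 15.699290·73.4 = 904.057331
residual = y − ŷ = 917.13 − 904.057331 = 13.072669

13.0727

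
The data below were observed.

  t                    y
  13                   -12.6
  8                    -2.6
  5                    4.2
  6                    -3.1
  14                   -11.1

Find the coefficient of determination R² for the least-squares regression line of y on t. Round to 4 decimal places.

n = 5, Σx = 46, Σy = -25.2, Σxy = -337.6, Σx² = 490, Σy² = 315.98
Sxx = Σx² − (Σx)²/n = 490 − 423.2 = 66.8
Sxy = Σxy − (Σx)(Σy)/n = -337.6 − (-231.84) = -105.76
Syy = Σy² − (Σy)²/n = 315.98 − 127.008 = 188.972
R² = Sxy²/(Sxx·Syy) = (-105.76)²/(66.8·188.972) = 0.886072

0.8861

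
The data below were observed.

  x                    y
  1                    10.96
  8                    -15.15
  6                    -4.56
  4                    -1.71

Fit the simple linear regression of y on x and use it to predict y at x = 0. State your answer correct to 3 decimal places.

n = 4, Σx = 19, Σy = -10.46, Σxy = -144.44, Σx² = 117
Sxx = Σx² − (Σx)²/n = 117 − 90.25 = 26.75
Sxy = Σxy − (Σx)(Σy)/n = -144.44 − (-49.685) = -94.755
b = Sxy/Sxx = -94.755/26.75 = -3.542243
a = ȳ − b·x̄ = -2.615 − (-3.542243)·4.75 = 14.210654
ŷ(0) = a + b·0 = 14.210654 + (-3.542243)·0 = 14.210654

14.211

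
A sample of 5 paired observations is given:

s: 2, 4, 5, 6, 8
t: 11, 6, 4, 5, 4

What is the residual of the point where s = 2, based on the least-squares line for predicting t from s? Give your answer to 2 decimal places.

n = 5, Σx = 25, Σy = 30, Σxy = 128, Σx² = 145
Sxx = Σx² − (Σx)²/n = 145 − 125 = 20
Sxy = Σxy − (Σx)(Σy)/n = 128 − 150 = -22
b = Sxy/Sxx = -22/20 = -1.1
a = ȳ − b·x̄ = 6 − (-1.1)·5 = 11.5
ŷ(2) = 11.5 + (-1.1)·2 = 9.3
residual = y − ŷ = 11 − 9.3 = 1.7

1.70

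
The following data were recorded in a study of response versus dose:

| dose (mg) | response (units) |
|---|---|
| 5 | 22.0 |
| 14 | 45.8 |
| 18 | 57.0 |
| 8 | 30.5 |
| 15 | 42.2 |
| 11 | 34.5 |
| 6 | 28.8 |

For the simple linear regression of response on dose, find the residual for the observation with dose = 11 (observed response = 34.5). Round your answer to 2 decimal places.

-2.76

n = 7, Σx = 77, Σy = 260.8, Σxy = 3206.5, Σx² = 991
Sxx = Σx² − (Σx)²/n = 991 − 847 = 144
Sxy = Σxy − (Σx)(Σy)/n = 3206.5 − 2868.8 = 337.7
b = Sxy/Sxx = 337.7/144 = 2.345139
a = ȳ − b·x̄ = 37.257143 − 2.345139·11 = 11.460615
ŷ(11) = 11.460615 + 2.345139·11 = 37.257143
residual = y − ŷ = 34.5 − 37.257143 = -2.757143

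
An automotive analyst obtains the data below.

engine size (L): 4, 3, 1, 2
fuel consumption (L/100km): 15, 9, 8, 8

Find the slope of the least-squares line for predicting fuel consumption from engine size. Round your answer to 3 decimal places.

2.200

n = 4, Σx = 10, Σy = 40, Σxy = 111, Σx² = 30
Sxx = Σx² − (Σx)²/n = 30 − 25 = 5
Sxy = Σxy − (Σx)(Σy)/n = 111 − 100 = 11
b = Sxy/Sxx = 11/5 = 2.2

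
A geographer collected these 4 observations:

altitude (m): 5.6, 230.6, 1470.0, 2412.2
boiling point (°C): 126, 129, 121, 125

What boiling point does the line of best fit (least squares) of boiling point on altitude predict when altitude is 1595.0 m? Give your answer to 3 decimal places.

n = 4, Σx = 4118.4, Σy = 501, Σxy = 509848, Σx² = 8032816.56
Sxx = Σx² − (Σx)²/n = 8032816.56 − 4240304.64 = 3792511.92
Sxy = Σxy − (Σx)(Σy)/n = 509848 − 515829.6 = -5981.6
b = Sxy/Sxx = -5981.6/3792511.92 = -0.001577
a = ȳ − b·x̄ = 125.25 − (-0.001577)·1029.6 = 126.873899
ŷ(1595.0) = a + b·1595.0 = 126.873899 + (-0.001577)·1595 = 124.358244

124.358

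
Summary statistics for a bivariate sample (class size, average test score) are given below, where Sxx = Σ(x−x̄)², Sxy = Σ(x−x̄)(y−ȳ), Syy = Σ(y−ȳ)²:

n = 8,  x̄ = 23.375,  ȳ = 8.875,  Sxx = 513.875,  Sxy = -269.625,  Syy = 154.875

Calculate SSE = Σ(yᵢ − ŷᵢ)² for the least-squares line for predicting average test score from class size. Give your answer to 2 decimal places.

13.41

b = Sxy/Sxx = -269.625/513.875 = -0.524690
SSE = Syy − b·Sxy = 154.875 − (-0.524690)·(-269.625) = 13.405497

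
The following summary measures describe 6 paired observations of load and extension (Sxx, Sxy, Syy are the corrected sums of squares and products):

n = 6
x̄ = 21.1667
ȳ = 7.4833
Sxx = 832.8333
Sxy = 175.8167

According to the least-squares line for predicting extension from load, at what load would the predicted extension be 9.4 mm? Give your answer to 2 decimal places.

b = Sxy/Sxx = 175.8167/832.8333 = 0.211107
a = ȳ − b·x̄ = 7.4833 − 0.211107·21.1667 = 3.014868
Set a + b·x = 9.4: x = (9.4 − 3.014868) / 0.211107 = 30.245994

30.25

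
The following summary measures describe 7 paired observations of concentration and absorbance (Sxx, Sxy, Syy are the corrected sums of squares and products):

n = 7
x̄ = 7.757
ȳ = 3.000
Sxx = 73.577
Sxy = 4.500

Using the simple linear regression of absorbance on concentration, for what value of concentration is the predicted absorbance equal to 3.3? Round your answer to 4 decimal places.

b = Sxy/Sxx = 4.5/73.577 = 0.061160
a = ȳ − b·x̄ = 3 − 0.061160·7.757 = 2.525579
Set a + b·x = 3.3: x = (3.3 − 2.525579) / 0.061160 = 12.662133

12.6621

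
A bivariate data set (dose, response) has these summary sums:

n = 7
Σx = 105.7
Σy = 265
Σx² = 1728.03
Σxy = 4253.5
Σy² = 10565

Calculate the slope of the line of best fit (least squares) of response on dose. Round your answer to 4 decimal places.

1.9097

Sxx = Σx² − (Σx)²/n = 1728.03 − 1596.07 = 131.96
Sxy = Σxy − (Σx)(Σy)/n = 4253.5 − 4001.5 = 252
b = Sxy/Sxx = 252/131.96 = 1.909670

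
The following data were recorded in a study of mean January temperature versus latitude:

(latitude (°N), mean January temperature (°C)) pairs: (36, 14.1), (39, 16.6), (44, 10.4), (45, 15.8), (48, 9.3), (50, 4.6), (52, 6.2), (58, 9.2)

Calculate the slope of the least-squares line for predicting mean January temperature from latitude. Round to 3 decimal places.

n = 8, Σx = 372, Σy = 86.2, Σxy = 3856, Σx² = 17650
Sxx = Σx² − (Σx)²/n = 17650 − 17298 = 352
Sxy = Σxy − (Σx)(Σy)/n = 3856 − 4008.3 = -152.3
b = Sxy/Sxx = -152.3/352 = -0.432670

-0.433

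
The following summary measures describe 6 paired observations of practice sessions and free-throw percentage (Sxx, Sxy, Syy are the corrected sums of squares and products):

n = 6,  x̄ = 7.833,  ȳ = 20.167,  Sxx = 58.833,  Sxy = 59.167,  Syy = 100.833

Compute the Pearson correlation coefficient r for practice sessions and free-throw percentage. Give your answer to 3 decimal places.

0.768

r = Sxy/√(Sxx·Syy) = 59.167/√(5932.307889) = 59.167/77.021477 = 0.768188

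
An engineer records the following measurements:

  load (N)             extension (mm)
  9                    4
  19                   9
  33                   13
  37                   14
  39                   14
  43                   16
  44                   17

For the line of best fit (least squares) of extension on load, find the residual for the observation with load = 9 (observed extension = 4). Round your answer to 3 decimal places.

-0.629

n = 7, Σx = 224, Σy = 87, Σxy = 3136, Σx² = 8206
Sxx = Σx² − (Σx)²/n = 8206 − 7168 = 1038
Sxy = Σxy − (Σx)(Σy)/n = 3136 − 2784 = 352
b = Sxy/Sxx = 352/1038 = 0.339114
a = ȳ − b·x̄ = 12.428571 − 0.339114·32 = 1.576934
ŷ(9) = 1.576934 + 0.339114·9 = 4.628957
residual = y − ŷ = 4 − 4.628957 = -0.628957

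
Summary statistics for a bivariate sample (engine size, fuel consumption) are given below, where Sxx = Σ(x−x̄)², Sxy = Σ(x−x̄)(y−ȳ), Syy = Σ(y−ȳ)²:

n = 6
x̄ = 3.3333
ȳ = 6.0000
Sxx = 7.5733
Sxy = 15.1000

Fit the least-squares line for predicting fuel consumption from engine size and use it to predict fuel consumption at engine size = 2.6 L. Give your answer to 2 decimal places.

b = Sxy/Sxx = 15.1/7.5733 = 1.993847
a = ȳ − b·x̄ = 6 − 1.993847·3.3333 = -0.646090
ŷ(2.6) = a + b·2.6 = -0.646090 + 1.993847·2.6 = 4.537912

4.54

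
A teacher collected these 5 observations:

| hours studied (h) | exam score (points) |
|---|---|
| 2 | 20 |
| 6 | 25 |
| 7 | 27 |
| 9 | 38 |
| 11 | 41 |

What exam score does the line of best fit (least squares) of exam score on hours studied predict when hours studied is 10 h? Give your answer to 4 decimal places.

37.7000

n = 5, Σx = 35, Σy = 151, Σxy = 1172, Σx² = 291
Sxx = Σx² − (Σx)²/n = 291 − 245 = 46
Sxy = Σxy − (Σx)(Σy)/n = 1172 − 1057 = 115
b = Sxy/Sxx = 115/46 = 2.5
a = ȳ − b·x̄ = 30.2 − 2.5·7 = 12.7
ŷ(10) = a + b·10 = 12.7 + 2.5·10 = 37.7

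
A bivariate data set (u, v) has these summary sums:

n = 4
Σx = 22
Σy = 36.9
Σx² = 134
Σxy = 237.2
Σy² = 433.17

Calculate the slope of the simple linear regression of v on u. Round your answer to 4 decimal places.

Sxx = Σx² − (Σx)²/n = 134 − 121 = 13
Sxy = Σxy − (Σx)(Σy)/n = 237.2 − 202.95 = 34.25
b = Sxy/Sxx = 34.25/13 = 2.634615

2.6346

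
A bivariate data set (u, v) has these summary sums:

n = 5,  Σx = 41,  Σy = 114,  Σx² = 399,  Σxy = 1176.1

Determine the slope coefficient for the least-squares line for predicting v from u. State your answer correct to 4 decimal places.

3.8424

Sxx = Σx² − (Σx)²/n = 399 − 336.2 = 62.8
Sxy = Σxy − (Σx)(Σy)/n = 1176.1 − 934.8 = 241.3
b = Sxy/Sxx = 241.3/62.8 = 3.842357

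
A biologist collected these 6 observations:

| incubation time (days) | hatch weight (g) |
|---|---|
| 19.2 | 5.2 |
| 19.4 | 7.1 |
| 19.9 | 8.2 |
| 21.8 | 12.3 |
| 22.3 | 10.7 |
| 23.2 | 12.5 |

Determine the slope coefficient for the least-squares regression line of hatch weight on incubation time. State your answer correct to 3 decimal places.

n = 6, Σx = 125.8, Σy = 56, Σxy = 1197.51, Σx² = 2651.78
Sxx = Σx² − (Σx)²/n = 2651.78 − 2637.606667 = 14.173333
Sxy = Σxy − (Σx)(Σy)/n = 1197.51 − 1174.133333 = 23.376667
b = Sxy/Sxx = 23.376667/14.173333 = 1.649341

1.649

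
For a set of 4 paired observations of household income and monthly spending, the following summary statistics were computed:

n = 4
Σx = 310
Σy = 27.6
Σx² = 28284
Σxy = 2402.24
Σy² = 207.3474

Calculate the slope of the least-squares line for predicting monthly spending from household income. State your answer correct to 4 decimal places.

0.0618

Sxx = Σx² − (Σx)²/n = 28284 − 24025 = 4259
Sxy = Σxy − (Σx)(Σy)/n = 2402.24 − 2139 = 263.24
b = Sxy/Sxx = 263.24/4259 = 0.061808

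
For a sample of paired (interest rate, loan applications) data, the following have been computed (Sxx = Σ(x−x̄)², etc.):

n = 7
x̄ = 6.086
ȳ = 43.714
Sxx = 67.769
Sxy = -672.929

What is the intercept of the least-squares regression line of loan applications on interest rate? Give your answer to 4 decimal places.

b = Sxy/Sxx = -672.929/67.769 = -9.929747
a = ȳ − b·x̄ = 43.714 − (-9.929747)·6.086 = 104.146438

104.1464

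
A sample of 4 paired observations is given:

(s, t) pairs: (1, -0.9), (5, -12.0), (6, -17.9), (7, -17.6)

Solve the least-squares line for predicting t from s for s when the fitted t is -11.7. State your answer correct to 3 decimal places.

n = 4, Σx = 19, Σy = -48.4, Σxy = -291.5, Σx² = 111
Sxx = Σx² − (Σx)²/n = 111 − 90.25 = 20.75
Sxy = Σxy − (Σx)(Σy)/n = -291.5 − (-229.9) = -61.6
b = Sxy/Sxx = -61.6/20.75 = -2.968675
a = ȳ − b·x̄ = -12.1 − (-2.968675)·4.75 = 2.001205
Set a + b·x = -11.7: x = (-11.7 − 2.001205) / (-2.968675) = 4.615260

4.615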